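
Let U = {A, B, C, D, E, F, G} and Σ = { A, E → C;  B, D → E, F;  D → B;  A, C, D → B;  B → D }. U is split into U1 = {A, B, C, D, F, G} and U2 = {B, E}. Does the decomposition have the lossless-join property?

Yes

Common attributes: U1 ∩ U2 = {B}.
Closure of {B}: B → D applies, adding D; B, D → E, F applies, adding E, F. So (B)⁺ = {B, D, E, F}.
This closure contains every attribute of U2, so U1 ∩ U2 → U2. The join is lossless.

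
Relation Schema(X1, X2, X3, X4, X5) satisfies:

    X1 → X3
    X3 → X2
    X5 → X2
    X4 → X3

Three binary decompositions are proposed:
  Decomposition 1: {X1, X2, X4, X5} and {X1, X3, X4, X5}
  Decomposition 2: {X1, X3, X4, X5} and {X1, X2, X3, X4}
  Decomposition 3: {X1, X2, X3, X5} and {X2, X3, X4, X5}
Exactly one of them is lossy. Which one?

Decomposition 3

Decomposition 1: common = {X1, X4, X5}, closure = {X1, X2, X3, X4, X5} → lossless.
Decomposition 2: common = {X1, X3, X4}, closure = {X1, X2, X3, X4} → lossless.
Decomposition 3: common = {X2, X3, X5}, closure = {X2, X3, X5} → lossy.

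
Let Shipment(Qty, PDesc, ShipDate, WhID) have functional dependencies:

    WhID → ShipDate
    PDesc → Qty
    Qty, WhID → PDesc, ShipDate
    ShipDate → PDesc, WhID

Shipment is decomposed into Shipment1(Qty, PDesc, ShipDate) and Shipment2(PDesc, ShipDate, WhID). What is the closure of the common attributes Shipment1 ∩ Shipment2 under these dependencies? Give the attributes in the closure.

Shipment1 ∩ Shipment2 = {PDesc, ShipDate}.
PDesc → Qty applies, adding Qty
ShipDate → PDesc, WhID applies, adding WhID
Closure: {Qty, PDesc, ShipDate, WhID}.

Qty, PDesc, ShipDate, WhID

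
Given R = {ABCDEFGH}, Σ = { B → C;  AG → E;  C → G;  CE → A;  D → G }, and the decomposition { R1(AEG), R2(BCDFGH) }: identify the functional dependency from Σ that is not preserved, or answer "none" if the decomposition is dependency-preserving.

CE → A

Check CE → A: no single fragment contains all of {ACE}, and the restricted closure of {CE} across the fragments never reaches {A}.
B → C is preserved.
AG → E is preserved.
C → G is preserved.
D → G is preserved.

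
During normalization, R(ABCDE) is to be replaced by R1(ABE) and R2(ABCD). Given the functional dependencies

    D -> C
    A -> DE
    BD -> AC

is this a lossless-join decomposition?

Yes

Common attributes: R1 ∩ R2 = {AB}.
Closure of {AB}: A → DE applies, adding DE; BD → AC applies, adding C. So (AB)⁺ = {ABCDE}.
This closure contains every attribute of R1, so R1 ∩ R2 → R1. The join is lossless.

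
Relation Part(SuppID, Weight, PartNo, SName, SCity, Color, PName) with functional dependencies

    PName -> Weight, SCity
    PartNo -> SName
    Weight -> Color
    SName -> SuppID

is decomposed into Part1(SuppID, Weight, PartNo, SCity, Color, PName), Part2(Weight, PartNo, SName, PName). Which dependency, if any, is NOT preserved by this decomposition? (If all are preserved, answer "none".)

Check SName → SuppID: no single fragment contains all of {SuppID, SName}, and the restricted closure of {SName} across the fragments never reaches {SuppID}.
PName → Weight, SCity is preserved.
PartNo → SName is preserved.
Weight → Color is preserved.

SName -> SuppID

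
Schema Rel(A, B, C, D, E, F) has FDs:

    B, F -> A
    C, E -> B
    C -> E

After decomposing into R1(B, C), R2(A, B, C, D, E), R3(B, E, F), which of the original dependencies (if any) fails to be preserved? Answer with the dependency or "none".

Check B, F → A: no single fragment contains all of {A, B, F}, and the restricted closure of {B, F} across the fragments never reaches {A}.
C, E → B is preserved.
C → E is preserved.

B, F -> A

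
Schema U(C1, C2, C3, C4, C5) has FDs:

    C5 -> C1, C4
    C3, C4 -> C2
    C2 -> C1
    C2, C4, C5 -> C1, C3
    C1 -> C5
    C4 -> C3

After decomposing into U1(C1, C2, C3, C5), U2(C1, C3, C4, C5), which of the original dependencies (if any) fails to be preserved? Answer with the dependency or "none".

C5 → C1, C4 lies within U2.
C3, C4 → C2: restricted closure across fragments reaches C2.
C2 → C1 lies within U1.
C2, C4, C5 → C1, C3: restricted closure across fragments reaches C1, C3.
C1 → C5 lies within U1.
C4 → C3 lies within U2.
Every dependency is enforceable on the fragments, so the decomposition is dependency-preserving.

none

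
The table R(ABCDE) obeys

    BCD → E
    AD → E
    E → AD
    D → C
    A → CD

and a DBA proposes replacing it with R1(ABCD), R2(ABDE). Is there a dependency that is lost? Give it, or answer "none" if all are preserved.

BCD → E: restricted closure across fragments reaches E.
AD → E lies within R2.
E → AD lies within R2.
D → C lies within R1.
A → CD lies within R1.
Every dependency is enforceable on the fragments, so the decomposition is dependency-preserving.

none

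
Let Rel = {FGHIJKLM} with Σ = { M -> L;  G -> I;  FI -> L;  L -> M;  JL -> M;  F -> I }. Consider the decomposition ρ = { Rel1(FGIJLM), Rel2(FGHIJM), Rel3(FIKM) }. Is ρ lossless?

Chase test. Columns are FGHIJKLM; row i has aⱼ where attribute j ∈ Reli, else bᵢⱼ.
Initial tableau (one row per fragment):
  row 1: a1 a2 b13 a4 a5 b16 a7 a8
  row 2: a1 a2 a3 a4 a5 b26 b27 a8
  row 3: a1 b32 b33 a4 b35 a6 b37 a8
Rows 1 and 2 agree on M; apply M→L and equate their L entries.
Rows 1 and 3 agree on M; apply M→L and equate their L entries.
No row becomes fully distinguished — the join is lossy.

No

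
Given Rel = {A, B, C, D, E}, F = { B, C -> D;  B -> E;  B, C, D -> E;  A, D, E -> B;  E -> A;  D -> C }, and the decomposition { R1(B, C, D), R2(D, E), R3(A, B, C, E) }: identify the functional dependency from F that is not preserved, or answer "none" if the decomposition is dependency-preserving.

A, D, E -> B

Check A, D, E → B: no single fragment contains all of {A, B, D, E}, and the restricted closure of {A, D, E} across the fragments never reaches {B}.
B, C → D is preserved.
B → E is preserved.
B, C, D → E is preserved.
E → A is preserved.
D → C is preserved.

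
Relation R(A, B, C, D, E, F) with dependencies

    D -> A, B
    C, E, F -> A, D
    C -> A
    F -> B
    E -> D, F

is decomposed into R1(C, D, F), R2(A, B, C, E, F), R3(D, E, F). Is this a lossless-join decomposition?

Yes

Chase test. Columns are A, B, C, D, E, F; row i has aⱼ where attribute j ∈ Ri, else bᵢⱼ.
Initial tableau (one row per fragment):
  row 1: b11 b12 a3 a4 b15 a6
  row 2: a1 a2 a3 b24 a5 a6
  row 3: b31 b32 b33 a4 a5 a6
Rows 1 and 3 agree on D; apply D→A, B and equate their A, B entries.
Rows 1 and 2 agree on C; apply C→A and equate their A entries.
Rows 1 and 2 agree on F; apply F→B and equate their B entries.
Rows 2 and 3 agree on E; apply E→D, F and equate their D, F entries.
Row 2 is now all distinguished symbols — the join is lossless.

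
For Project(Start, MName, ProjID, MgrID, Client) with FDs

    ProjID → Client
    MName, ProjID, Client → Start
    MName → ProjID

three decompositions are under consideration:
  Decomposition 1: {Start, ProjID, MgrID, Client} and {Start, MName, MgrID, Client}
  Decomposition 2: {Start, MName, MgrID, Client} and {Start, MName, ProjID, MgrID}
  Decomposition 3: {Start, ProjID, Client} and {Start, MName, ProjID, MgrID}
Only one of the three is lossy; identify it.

Decomposition 1

Decomposition 1: common = {Start, MgrID, Client}, closure = {Start, MgrID, Client} → lossy.
Decomposition 2: common = {Start, MName, MgrID}, closure = {Start, MName, ProjID, MgrID, Client} → lossless.
Decomposition 3: common = {Start, ProjID}, closure = {Start, ProjID, Client} → lossless.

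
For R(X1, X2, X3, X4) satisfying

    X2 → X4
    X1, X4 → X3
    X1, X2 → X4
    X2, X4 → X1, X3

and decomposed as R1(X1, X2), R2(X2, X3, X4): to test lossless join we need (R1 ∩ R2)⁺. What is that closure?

R1 ∩ R2 = {X2}.
X2 → X4 applies, adding X4
X2, X4 → X1, X3 applies, adding X1, X3
Closure: {X1, X2, X3, X4}.

X1, X2, X3, X4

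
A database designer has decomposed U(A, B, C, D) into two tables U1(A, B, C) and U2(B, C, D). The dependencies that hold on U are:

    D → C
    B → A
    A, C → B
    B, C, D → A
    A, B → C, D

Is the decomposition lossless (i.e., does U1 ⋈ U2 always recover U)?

Common attributes: U1 ∩ U2 = {B, C}.
Closure of {B, C}: B → A applies, adding A; A, B → C, D applies, adding D. So (B, C)⁺ = {A, B, C, D}.
This closure contains every attribute of U1, so U1 ∩ U2 → U1. The join is lossless.

Yes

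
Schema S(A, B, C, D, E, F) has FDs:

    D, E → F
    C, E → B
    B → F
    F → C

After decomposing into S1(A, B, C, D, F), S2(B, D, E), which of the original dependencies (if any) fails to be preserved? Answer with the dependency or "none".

C, E → B

Check C, E → B: no single fragment contains all of {B, C, E}, and the restricted closure of {C, E} across the fragments never reaches {B}.
D, E → F is preserved.
B → F is preserved.
F → C is preserved.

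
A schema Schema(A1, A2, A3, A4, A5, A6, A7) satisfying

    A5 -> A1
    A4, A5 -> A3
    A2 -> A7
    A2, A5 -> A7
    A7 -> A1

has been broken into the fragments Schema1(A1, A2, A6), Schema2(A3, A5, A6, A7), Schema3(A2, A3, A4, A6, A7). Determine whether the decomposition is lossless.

No

Chase test. Columns are A1, A2, A3, A4, A5, A6, A7; row i has aⱼ where attribute j ∈ Schemai, else bᵢⱼ.
Initial tableau (one row per fragment):
  row 1: a1 a2 b13 b14 b15 a6 b17
  row 2: b21 b22 a3 b24 a5 a6 a7
  row 3: b31 a2 a3 a4 b35 a6 a7
Rows 1 and 3 agree on A2; apply A2→A7 and equate their A7 entries.
Rows 1 and 2 agree on A7; apply A7→A1 and equate their A1 entries.
Rows 1 and 3 agree on A7; apply A7→A1 and equate their A1 entries.
No row becomes fully distinguished — the join is lossy.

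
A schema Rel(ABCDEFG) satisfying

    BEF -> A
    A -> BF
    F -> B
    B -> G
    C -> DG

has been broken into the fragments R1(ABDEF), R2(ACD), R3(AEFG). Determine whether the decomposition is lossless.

No

Chase test. Columns are ABCDEFG; row i has aⱼ where attribute j ∈ Ri, else bᵢⱼ.
Initial tableau (one row per fragment):
  row 1: a1 a2 b13 a4 a5 a6 b17
  row 2: a1 b22 a3 a4 b25 b26 b27
  row 3: a1 b32 b33 b34 a5 a6 a7
Rows 1 and 2 agree on A; apply A→BF and equate their BF entries.
Rows 1 and 3 agree on A; apply A→BF and equate their BF entries.
Rows 1 and 2 agree on B; apply B→G and equate their G entries.
Rows 1 and 3 agree on B; apply B→G and equate their G entries.
No row becomes fully distinguished — the join is lossy.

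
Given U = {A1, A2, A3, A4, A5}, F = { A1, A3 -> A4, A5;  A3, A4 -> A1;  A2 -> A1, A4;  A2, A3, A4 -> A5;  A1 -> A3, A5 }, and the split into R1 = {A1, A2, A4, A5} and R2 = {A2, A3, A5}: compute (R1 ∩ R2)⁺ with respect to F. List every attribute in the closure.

A1, A2, A3, A4, A5

R1 ∩ R2 = {A2, A5}.
A2 → A1, A4 applies, adding A1, A4
A1 → A3, A5 applies, adding A3
Closure: {A1, A2, A3, A4, A5}.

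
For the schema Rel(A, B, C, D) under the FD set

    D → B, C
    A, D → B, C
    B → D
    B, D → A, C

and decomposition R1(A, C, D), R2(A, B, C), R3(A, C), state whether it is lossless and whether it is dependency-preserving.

Lossless test (chase): applying each FD to every pair of rows produces no changes in the tableau, so no row becomes fully distinguished — the join is lossy.
Dependency preservation: the restricted closure of {D} across the fragments never reaches {B, C}, so D → B, C cannot be enforced without a join — not preserved.

lossy and not dependency-preserving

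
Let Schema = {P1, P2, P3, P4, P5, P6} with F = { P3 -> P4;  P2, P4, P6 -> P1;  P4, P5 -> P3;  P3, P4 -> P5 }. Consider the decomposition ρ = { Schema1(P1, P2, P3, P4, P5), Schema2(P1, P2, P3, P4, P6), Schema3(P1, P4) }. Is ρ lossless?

Chase test. Columns are P1, P2, P3, P4, P5, P6; row i has aⱼ where attribute j ∈ Schemai, else bᵢⱼ.
Initial tableau (one row per fragment):
  row 1: a1 a2 a3 a4 a5 b16
  row 2: a1 a2 a3 a4 b25 a6
  row 3: a1 b32 b33 a4 b35 b36
Rows 1 and 2 agree on P3, P4; apply P3, P4→P5 and equate their P5 entries.
Row 2 is now all distinguished symbols — the join is lossless.

Yes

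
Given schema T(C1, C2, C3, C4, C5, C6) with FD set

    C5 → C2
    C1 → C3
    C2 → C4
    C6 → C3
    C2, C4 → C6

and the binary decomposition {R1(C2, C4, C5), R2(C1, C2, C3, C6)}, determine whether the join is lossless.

No

Common attributes: R1 ∩ R2 = {C2}.
Closure of {C2}: C2 → C4 applies, adding C4; C2, C4 → C6 applies, adding C6; C6 → C3 applies, adding C3. So (C2)⁺ = {C2, C3, C4, C6}.
The closure contains neither all of R1 = {C2, C4, C5} nor all of R2 = {C1, C2, C3, C6}, so the common attributes are not a superkey of either fragment. The join is lossy.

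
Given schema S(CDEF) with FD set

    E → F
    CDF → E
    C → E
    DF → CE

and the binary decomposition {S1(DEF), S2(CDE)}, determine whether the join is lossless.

Yes

Common attributes: S1 ∩ S2 = {DE}.
Closure of {DE}: E → F applies, adding F; DF → CE applies, adding C. So (DE)⁺ = {CDEF}.
This closure contains every attribute of S1, so S1 ∩ S2 → S1. The join is lossless.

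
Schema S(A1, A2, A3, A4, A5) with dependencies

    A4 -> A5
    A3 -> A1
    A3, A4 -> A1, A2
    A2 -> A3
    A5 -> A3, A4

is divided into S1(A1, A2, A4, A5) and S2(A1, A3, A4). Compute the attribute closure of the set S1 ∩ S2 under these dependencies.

S1 ∩ S2 = {A1, A4}.
A4 → A5 applies, adding A5
A5 → A3, A4 applies, adding A3
A3, A4 → A1, A2 applies, adding A2
Closure: {A1, A2, A3, A4, A5}.

A1, A2, A3, A4, A5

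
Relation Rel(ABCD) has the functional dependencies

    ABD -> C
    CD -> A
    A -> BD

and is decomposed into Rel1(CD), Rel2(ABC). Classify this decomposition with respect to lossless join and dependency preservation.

lossy and not dependency-preserving

Lossless test: (C)⁺ = {C}, which is a superkey of neither fragment — lossy.
Dependency preservation: the restricted closure of {CD} across the fragments never reaches {A}, so CD → A cannot be enforced without a join — not preserved.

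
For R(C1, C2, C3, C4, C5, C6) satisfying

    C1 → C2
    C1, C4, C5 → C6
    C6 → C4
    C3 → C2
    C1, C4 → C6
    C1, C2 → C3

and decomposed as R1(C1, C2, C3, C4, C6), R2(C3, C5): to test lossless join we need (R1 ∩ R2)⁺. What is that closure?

R1 ∩ R2 = {C3}.
C3 → C2 applies, adding C2
Closure: {C2, C3}.

C2, C3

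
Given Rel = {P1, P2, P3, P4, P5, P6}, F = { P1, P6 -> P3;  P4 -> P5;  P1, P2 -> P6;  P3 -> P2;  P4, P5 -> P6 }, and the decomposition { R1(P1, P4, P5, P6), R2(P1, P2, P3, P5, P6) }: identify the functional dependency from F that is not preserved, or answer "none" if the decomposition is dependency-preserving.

none

P1, P6 → P3 lies within R2.
P4 → P5 lies within R1.
P1, P2 → P6 lies within R2.
P3 → P2 lies within R2.
P4, P5 → P6 lies within R1.
Every dependency is enforceable on the fragments, so the decomposition is dependency-preserving.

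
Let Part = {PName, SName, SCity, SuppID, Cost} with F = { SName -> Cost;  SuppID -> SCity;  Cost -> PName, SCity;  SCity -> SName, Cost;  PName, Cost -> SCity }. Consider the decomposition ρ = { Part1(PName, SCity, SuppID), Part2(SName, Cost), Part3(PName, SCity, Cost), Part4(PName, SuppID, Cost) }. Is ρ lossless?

Chase test. Columns are PName, SName, SCity, SuppID, Cost; row i has aⱼ where attribute j ∈ Parti, else bᵢⱼ.
Initial tableau (one row per fragment):
  row 1: a1 b12 a3 a4 b15
  row 2: b21 a2 b23 b24 a5
  row 3: a1 b32 a3 b34 a5
  row 4: a1 b42 b43 a4 a5
Rows 1 and 4 agree on SuppID; apply SuppID→SCity and equate their SCity entries.
Rows 2 and 3 agree on Cost; apply Cost→PName, SCity and equate their PName, SCity entries.
Rows 1 and 2 agree on SCity; apply SCity→SName, Cost and equate their SName, Cost entries.
Rows 1 and 3 agree on SCity; apply SCity→SName, Cost and equate their SName, Cost entries.
Rows 1 and 4 agree on SCity; apply SCity→SName, Cost and equate their SName, Cost entries.
Row 1 is now all distinguished symbols — the join is lossless.

Yes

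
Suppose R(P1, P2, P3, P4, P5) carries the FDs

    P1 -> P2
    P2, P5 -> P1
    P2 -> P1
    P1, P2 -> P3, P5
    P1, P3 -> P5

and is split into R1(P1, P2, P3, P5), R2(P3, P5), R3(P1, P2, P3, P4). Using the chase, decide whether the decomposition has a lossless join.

Yes

Chase test. Columns are P1, P2, P3, P4, P5; row i has aⱼ where attribute j ∈ Ri, else bᵢⱼ.
Initial tableau (one row per fragment):
  row 1: a1 a2 a3 b14 a5
  row 2: b21 b22 a3 b24 a5
  row 3: a1 a2 a3 a4 b35
Rows 1 and 3 agree on P1, P2; apply P1, P2→P3, P5 and equate their P3, P5 entries.
Row 3 is now all distinguished symbols — the join is lossless.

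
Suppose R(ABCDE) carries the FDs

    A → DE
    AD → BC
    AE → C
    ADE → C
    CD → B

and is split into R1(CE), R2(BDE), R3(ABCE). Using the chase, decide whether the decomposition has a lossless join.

Chase test. Columns are ABCDE; row i has aⱼ where attribute j ∈ Ri, else bᵢⱼ.
Initial tableau (one row per fragment):
  row 1: b11 b12 a3 b14 a5
  row 2: b21 a2 b23 a4 a5
  row 3: a1 a2 a3 b34 a5
No row becomes fully distinguished — the join is lossy.

No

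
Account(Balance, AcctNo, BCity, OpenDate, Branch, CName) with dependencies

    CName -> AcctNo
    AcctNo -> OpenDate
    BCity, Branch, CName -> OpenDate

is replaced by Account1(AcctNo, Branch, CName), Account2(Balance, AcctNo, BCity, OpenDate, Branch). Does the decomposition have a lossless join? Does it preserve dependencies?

lossy but dependency-preserving

Lossless test: (AcctNo, Branch)⁺ = {AcctNo, OpenDate, Branch}, which is a superkey of neither fragment — lossy.
Dependency preservation: BCity, Branch, CName → OpenDate is not contained in any single fragment, but the restricted closure of its left-hand side across the fragments still reaches the right-hand side; the remaining FDs each lie inside some fragment. All dependencies are preserved.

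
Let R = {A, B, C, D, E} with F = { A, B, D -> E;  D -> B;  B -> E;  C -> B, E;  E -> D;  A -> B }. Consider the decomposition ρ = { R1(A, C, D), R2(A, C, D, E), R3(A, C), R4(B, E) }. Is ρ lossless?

Chase test. Columns are A, B, C, D, E; row i has aⱼ where attribute j ∈ Ri, else bᵢⱼ.
Initial tableau (one row per fragment):
  row 1: a1 b12 a3 a4 b15
  row 2: a1 b22 a3 a4 a5
  row 3: a1 b32 a3 b34 b35
  row 4: b41 a2 b43 b44 a5
Rows 1 and 2 agree on D; apply D→B and equate their B entries.
Rows 1 and 2 agree on B; apply B→E and equate their E entries.
Rows 1 and 3 agree on C; apply C→B, E and equate their B, E entries.
Rows 1 and 3 agree on E; apply E→D and equate their D entries.
Rows 1 and 4 agree on E; apply E→D and equate their D entries.
Rows 1 and 4 agree on D; apply D→B and equate their B entries.
Row 1 is now all distinguished symbols — the join is lossless.

Yes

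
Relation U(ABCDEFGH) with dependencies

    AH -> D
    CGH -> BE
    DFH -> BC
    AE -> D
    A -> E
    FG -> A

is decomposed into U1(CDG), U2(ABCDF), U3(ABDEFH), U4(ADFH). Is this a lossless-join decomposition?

No

Chase test. Columns are ABCDEFGH; row i has aⱼ where attribute j ∈ Ui, else bᵢⱼ.
Initial tableau (one row per fragment):
  row 1: b11 b12 a3 a4 b15 b16 a7 b18
  row 2: a1 a2 a3 a4 b25 a6 b27 b28
  row 3: a1 a2 b33 a4 a5 a6 b37 a8
  row 4: a1 b42 b43 a4 b45 a6 b47 a8
Rows 3 and 4 agree on DFH; apply DFH→BC and equate their BC entries.
Rows 2 and 3 agree on A; apply A→E and equate their E entries.
Rows 2 and 4 agree on A; apply A→E and equate their E entries.
No row becomes fully distinguished — the join is lossy.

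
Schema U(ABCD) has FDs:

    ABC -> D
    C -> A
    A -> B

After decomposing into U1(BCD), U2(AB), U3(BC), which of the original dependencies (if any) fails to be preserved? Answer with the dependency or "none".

Check C → A: no single fragment contains all of {AC}, and the restricted closure of {C} across the fragments never reaches {A}.
ABC → D is preserved.
A → B is preserved.

C -> A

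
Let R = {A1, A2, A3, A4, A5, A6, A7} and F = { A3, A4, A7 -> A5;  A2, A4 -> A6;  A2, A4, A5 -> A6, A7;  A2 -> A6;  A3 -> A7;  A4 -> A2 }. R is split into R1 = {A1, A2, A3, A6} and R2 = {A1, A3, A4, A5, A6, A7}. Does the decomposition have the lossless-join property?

No

Common attributes: R1 ∩ R2 = {A1, A3, A6}.
Closure of {A1, A3, A6}: A3 → A7 applies, adding A7. So (A1, A3, A6)⁺ = {A1, A3, A6, A7}.
The closure contains neither all of R1 = {A1, A2, A3, A6} nor all of R2 = {A1, A3, A4, A5, A6, A7}, so the common attributes are not a superkey of either fragment. The join is lossy.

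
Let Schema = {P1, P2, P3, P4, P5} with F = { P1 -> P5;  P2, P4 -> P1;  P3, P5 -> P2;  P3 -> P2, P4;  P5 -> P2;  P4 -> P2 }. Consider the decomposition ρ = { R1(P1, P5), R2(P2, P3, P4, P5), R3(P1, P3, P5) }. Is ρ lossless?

Chase test. Columns are P1, P2, P3, P4, P5; row i has aⱼ where attribute j ∈ Ri, else bᵢⱼ.
Initial tableau (one row per fragment):
  row 1: a1 b12 b13 b14 a5
  row 2: b21 a2 a3 a4 a5
  row 3: a1 b32 a3 b34 a5
Rows 2 and 3 agree on P3, P5; apply P3, P5→P2 and equate their P2 entries.
Rows 2 and 3 agree on P3; apply P3→P2, P4 and equate their P2, P4 entries.
Rows 1 and 2 agree on P5; apply P5→P2 and equate their P2 entries.
Rows 2 and 3 agree on P2, P4; apply P2, P4→P1 and equate their P1 entries.
Row 2 is now all distinguished symbols — the join is lossless.

Yes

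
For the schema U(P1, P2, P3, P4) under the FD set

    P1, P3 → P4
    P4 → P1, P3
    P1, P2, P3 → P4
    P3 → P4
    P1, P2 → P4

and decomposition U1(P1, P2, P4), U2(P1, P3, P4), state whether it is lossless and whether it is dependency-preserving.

Lossless test: (P1, P4)⁺ = {P1, P3, P4}, which contains all of one fragment — lossless.
Dependency preservation: P1, P2, P3 → P4 is not contained in any single fragment, but the restricted closure of its left-hand side across the fragments still reaches the right-hand side; the remaining FDs each lie inside some fragment. All dependencies are preserved.

lossless and dependency-preserving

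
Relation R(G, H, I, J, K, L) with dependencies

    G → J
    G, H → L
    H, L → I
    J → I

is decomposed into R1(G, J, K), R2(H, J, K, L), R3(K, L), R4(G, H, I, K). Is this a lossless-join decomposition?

Chase test. Columns are G, H, I, J, K, L; row i has aⱼ where attribute j ∈ Ri, else bᵢⱼ.
Initial tableau (one row per fragment):
  row 1: a1 b12 b13 a4 a5 b16
  row 2: b21 a2 b23 a4 a5 a6
  row 3: b31 b32 b33 b34 a5 a6
  row 4: a1 a2 a3 b44 a5 b46
Rows 1 and 4 agree on G; apply G→J and equate their J entries.
Rows 1 and 2 agree on J; apply J→I and equate their I entries.
Rows 1 and 4 agree on J; apply J→I and equate their I entries.
No row becomes fully distinguished — the join is lossy.

No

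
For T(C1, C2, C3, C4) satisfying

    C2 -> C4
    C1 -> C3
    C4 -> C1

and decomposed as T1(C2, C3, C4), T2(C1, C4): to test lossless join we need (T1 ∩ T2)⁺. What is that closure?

C1, C3, C4

T1 ∩ T2 = {C4}.
C4 → C1 applies, adding C1
C1 → C3 applies, adding C3
Closure: {C1, C3, C4}.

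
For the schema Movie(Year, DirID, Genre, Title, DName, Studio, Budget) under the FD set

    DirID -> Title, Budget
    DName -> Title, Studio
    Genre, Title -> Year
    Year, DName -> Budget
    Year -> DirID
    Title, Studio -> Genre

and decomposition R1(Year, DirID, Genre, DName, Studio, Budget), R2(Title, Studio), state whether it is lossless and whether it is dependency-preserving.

Lossless test: (Studio)⁺ = {Studio}, which is a superkey of neither fragment — lossy.
Dependency preservation: the restricted closure of {DirID} across the fragments never reaches {Title, Budget}, so DirID → Title, Budget cannot be enforced without a join — not preserved.

lossy and not dependency-preserving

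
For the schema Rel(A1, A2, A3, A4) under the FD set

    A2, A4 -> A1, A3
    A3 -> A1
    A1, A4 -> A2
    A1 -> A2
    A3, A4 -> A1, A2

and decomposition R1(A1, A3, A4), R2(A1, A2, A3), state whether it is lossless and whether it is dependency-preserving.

lossless but not dependency-preserving

Lossless test: (A1, A3)⁺ = {A1, A2, A3}, which contains all of one fragment — lossless.
Dependency preservation: the restricted closure of {A2, A4} across the fragments never reaches {A1, A3}, so A2, A4 → A1, A3 cannot be enforced without a join — not preserved.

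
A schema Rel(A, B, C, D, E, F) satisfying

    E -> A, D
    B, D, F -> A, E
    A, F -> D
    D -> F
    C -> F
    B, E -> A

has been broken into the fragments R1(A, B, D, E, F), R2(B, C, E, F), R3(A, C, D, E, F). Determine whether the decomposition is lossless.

Yes

Chase test. Columns are A, B, C, D, E, F; row i has aⱼ where attribute j ∈ Ri, else bᵢⱼ.
Initial tableau (one row per fragment):
  row 1: a1 a2 b13 a4 a5 a6
  row 2: b21 a2 a3 b24 a5 a6
  row 3: a1 b32 a3 a4 a5 a6
Rows 1 and 2 agree on E; apply E→A, D and equate their A, D entries.
Row 2 is now all distinguished symbols — the join is lossless.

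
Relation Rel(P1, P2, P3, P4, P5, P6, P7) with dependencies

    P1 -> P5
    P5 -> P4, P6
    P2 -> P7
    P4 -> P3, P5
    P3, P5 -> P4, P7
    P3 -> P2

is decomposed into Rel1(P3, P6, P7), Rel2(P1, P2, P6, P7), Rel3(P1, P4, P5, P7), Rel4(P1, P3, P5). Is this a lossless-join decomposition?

Chase test. Columns are P1, P2, P3, P4, P5, P6, P7; row i has aⱼ where attribute j ∈ Reli, else bᵢⱼ.
Initial tableau (one row per fragment):
  row 1: b11 b12 a3 b14 b15 a6 a7
  row 2: a1 a2 b23 b24 b25 a6 a7
  row 3: a1 b32 b33 a4 a5 b36 a7
  row 4: a1 b42 a3 b44 a5 b46 b47
Rows 2 and 3 agree on P1; apply P1→P5 and equate their P5 entries.
Rows 2 and 3 agree on P5; apply P5→P4, P6 and equate their P4, P6 entries.
Rows 2 and 4 agree on P5; apply P5→P4, P6 and equate their P4, P6 entries.
Rows 2 and 3 agree on P4; apply P4→P3, P5 and equate their P3, P5 entries.
Rows 2 and 4 agree on P4; apply P4→P3, P5 and equate their P3, P5 entries.
Rows 2 and 4 agree on P3, P5; apply P3, P5→P4, P7 and equate their P4, P7 entries.
Rows 1 and 2 agree on P3; apply P3→P2 and equate their P2 entries.
Rows 1 and 3 agree on P3; apply P3→P2 and equate their P2 entries.
Rows 1 and 4 agree on P3; apply P3→P2 and equate their P2 entries.
Row 2 is now all distinguished symbols — the join is lossless.

Yes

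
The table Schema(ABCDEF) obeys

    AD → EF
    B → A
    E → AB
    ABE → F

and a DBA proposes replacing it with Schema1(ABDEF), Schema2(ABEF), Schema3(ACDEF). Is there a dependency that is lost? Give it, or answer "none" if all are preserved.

AD → EF lies within Schema1.
B → A lies within Schema1.
E → AB lies within Schema1.
ABE → F lies within Schema1.
Every dependency is enforceable on the fragments, so the decomposition is dependency-preserving.

none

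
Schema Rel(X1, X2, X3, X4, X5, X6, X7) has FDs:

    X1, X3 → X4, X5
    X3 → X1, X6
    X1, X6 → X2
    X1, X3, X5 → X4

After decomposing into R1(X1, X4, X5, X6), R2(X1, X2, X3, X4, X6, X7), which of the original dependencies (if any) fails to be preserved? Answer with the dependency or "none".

X1, X3 → X4, X5

Check X1, X3 → X4, X5: no single fragment contains all of {X1, X3, X4, X5}, and the restricted closure of {X1, X3} across the fragments never reaches {X4, X5}.
X3 → X1, X6 is preserved.
X1, X6 → X2 is preserved.
X1, X3, X5 → X4 is preserved.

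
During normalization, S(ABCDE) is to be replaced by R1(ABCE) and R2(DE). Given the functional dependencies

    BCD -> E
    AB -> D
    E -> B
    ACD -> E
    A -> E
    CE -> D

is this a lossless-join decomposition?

Common attributes: R1 ∩ R2 = {E}.
Closure of {E}: E → B applies, adding B. So (E)⁺ = {BE}.
The closure contains neither all of R1 = {ABCE} nor all of R2 = {DE}, so the common attributes are not a superkey of either fragment. The join is lossy.

No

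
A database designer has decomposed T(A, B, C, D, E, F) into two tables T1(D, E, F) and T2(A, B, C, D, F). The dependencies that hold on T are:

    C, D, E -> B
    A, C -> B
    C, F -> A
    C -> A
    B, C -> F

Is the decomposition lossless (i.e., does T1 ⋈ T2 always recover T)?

No

Common attributes: T1 ∩ T2 = {D, F}.
No dependency enlarges {D, F}, so (D, F)⁺ = {D, F}.
The closure contains neither all of T1 = {D, E, F} nor all of T2 = {A, B, C, D, F}, so the common attributes are not a superkey of either fragment. The join is lossy.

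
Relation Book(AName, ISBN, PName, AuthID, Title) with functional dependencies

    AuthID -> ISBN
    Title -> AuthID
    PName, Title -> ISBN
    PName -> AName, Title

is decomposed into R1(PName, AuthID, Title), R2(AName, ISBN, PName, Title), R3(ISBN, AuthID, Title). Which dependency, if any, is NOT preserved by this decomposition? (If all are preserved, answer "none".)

AuthID → ISBN lies within R3.
Title → AuthID lies within R1.
PName, Title → ISBN lies within R2.
PName → AName, Title lies within R2.
Every dependency is enforceable on the fragments, so the decomposition is dependency-preserving.

none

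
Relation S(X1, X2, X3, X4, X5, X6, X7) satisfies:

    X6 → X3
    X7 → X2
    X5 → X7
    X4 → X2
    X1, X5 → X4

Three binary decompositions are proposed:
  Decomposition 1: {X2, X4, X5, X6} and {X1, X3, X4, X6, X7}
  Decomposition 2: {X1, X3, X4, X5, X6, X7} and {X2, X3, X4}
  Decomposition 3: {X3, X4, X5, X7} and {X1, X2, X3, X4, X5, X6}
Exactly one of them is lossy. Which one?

Decomposition 1

Decomposition 1: common = {X4, X6}, closure = {X2, X3, X4, X6} → lossy.
Decomposition 2: common = {X3, X4}, closure = {X2, X3, X4} → lossless.
Decomposition 3: common = {X3, X4, X5}, closure = {X2, X3, X4, X5, X7} → lossless.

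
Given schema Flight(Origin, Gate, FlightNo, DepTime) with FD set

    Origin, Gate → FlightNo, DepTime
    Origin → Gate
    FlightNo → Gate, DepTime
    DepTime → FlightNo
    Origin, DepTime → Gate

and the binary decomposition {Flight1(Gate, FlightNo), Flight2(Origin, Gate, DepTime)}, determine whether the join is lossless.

Common attributes: Flight1 ∩ Flight2 = {Gate}.
No dependency enlarges {Gate}, so (Gate)⁺ = {Gate}.
The closure contains neither all of Flight1 = {Gate, FlightNo} nor all of Flight2 = {Origin, Gate, DepTime}, so the common attributes are not a superkey of either fragment. The join is lossy.

No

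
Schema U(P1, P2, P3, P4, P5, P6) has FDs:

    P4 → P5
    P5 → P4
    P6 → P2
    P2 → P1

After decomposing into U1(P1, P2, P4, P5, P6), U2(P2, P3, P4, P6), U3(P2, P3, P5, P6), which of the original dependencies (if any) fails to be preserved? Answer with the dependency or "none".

P4 → P5 lies within U1.
P5 → P4 lies within U1.
P6 → P2 lies within U1.
P2 → P1 lies within U1.
Every dependency is enforceable on the fragments, so the decomposition is dependency-preserving.

none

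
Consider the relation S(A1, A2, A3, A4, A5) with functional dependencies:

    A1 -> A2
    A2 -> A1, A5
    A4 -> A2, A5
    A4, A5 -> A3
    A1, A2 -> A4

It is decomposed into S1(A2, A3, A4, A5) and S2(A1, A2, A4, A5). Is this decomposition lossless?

Yes

Common attributes: S1 ∩ S2 = {A2, A4, A5}.
Closure of {A2, A4, A5}: A2 → A1, A5 applies, adding A1; A4, A5 → A3 applies, adding A3. So (A2, A4, A5)⁺ = {A1, A2, A3, A4, A5}.
This closure contains every attribute of S1, so S1 ∩ S2 → S1. The join is lossless.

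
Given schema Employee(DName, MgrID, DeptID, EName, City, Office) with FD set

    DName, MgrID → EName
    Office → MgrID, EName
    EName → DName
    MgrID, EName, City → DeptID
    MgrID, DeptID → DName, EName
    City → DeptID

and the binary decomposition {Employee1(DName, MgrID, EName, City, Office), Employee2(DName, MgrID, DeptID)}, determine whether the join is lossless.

Common attributes: Employee1 ∩ Employee2 = {DName, MgrID}.
Closure of {DName, MgrID}: DName, MgrID → EName applies, adding EName. So (DName, MgrID)⁺ = {DName, MgrID, EName}.
The closure contains neither all of Employee1 = {DName, MgrID, EName, City, Office} nor all of Employee2 = {DName, MgrID, DeptID}, so the common attributes are not a superkey of either fragment. The join is lossy.

No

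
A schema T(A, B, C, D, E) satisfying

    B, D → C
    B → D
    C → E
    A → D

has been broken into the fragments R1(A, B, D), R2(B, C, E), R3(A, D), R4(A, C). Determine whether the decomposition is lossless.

Yes

Chase test. Columns are A, B, C, D, E; row i has aⱼ where attribute j ∈ Ri, else bᵢⱼ.
Initial tableau (one row per fragment):
  row 1: a1 a2 b13 a4 b15
  row 2: b21 a2 a3 b24 a5
  row 3: a1 b32 b33 a4 b35
  row 4: a1 b42 a3 b44 b45
Rows 1 and 2 agree on B; apply B→D and equate their D entries.
Rows 2 and 4 agree on C; apply C→E and equate their E entries.
Rows 1 and 4 agree on A; apply A→D and equate their D entries.
Rows 1 and 2 agree on B, D; apply B, D→C and equate their C entries.
Rows 1 and 2 agree on C; apply C→E and equate their E entries.
Row 1 is now all distinguished symbols — the join is lossless.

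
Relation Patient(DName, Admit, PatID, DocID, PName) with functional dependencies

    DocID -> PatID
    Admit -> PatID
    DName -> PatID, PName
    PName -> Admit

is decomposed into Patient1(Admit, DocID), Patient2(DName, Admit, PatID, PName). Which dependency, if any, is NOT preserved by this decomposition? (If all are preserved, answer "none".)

DocID -> PatID

Check DocID → PatID: no single fragment contains all of {PatID, DocID}, and the restricted closure of {DocID} across the fragments never reaches {PatID}.
Admit → PatID is preserved.
DName → PatID, PName is preserved.
PName → Admit is preserved.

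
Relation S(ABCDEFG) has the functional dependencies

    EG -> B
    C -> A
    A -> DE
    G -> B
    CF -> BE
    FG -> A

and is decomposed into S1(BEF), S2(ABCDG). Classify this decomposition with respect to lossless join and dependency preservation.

Lossless test: (B)⁺ = {B}, which is a superkey of neither fragment — lossy.
Dependency preservation: the restricted closure of {A} across the fragments never reaches {DE}, so A → DE cannot be enforced without a join — not preserved.

lossy and not dependency-preserving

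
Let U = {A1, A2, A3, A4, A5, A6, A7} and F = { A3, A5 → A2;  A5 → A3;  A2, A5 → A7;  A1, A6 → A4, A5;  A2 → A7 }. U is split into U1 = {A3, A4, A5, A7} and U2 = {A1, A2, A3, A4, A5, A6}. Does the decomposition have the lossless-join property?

Yes

Common attributes: U1 ∩ U2 = {A3, A4, A5}.
Closure of {A3, A4, A5}: A3, A5 → A2 applies, adding A2; A2, A5 → A7 applies, adding A7. So (A3, A4, A5)⁺ = {A2, A3, A4, A5, A7}.
This closure contains every attribute of U1, so U1 ∩ U2 → U1. The join is lossless.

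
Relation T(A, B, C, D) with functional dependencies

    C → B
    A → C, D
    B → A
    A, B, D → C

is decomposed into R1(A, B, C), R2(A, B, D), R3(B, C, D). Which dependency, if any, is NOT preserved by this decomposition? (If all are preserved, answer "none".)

none

C → B lies within R1.
A → C, D: restricted closure across fragments reaches C, D.
B → A lies within R1.
A, B, D → C: restricted closure across fragments reaches C.
Every dependency is enforceable on the fragments, so the decomposition is dependency-preserving.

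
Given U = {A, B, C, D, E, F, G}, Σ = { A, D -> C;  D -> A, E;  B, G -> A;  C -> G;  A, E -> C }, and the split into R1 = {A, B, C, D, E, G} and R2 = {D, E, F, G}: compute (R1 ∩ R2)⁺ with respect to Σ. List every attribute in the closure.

R1 ∩ R2 = {D, E, G}.
D → A, E applies, adding A
A, E → C applies, adding C
Closure: {A, C, D, E, G}.

A, C, D, E, G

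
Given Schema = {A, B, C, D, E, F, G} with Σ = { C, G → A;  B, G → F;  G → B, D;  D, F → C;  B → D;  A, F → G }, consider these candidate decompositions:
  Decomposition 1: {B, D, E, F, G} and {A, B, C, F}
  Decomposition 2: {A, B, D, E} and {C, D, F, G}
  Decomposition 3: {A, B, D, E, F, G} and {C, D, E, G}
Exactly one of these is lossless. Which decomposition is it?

Decomposition 3

Decomposition 1: common = {B, F}, closure = {B, C, D, F} → lossy.
Decomposition 2: common = {D}, closure = {D} → lossy.
Decomposition 3: common = {D, E, G}, closure = {A, B, C, D, E, F, G} → lossless.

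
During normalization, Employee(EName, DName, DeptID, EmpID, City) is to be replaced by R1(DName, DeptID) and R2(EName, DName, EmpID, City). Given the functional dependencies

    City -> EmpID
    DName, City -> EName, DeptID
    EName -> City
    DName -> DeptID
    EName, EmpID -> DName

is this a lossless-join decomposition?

Common attributes: R1 ∩ R2 = {DName}.
Closure of {DName}: DName → DeptID applies, adding DeptID. So (DName)⁺ = {DName, DeptID}.
This closure contains every attribute of R1, so R1 ∩ R2 → R1. The join is lossless.

Yes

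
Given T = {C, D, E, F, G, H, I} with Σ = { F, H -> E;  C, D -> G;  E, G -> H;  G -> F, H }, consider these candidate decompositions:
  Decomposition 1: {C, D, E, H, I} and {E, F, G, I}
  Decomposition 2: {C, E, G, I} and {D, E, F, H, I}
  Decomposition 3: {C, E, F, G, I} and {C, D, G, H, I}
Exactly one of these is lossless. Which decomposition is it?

Decomposition 3

Decomposition 1: common = {E, I}, closure = {E, I} → lossy.
Decomposition 2: common = {E, I}, closure = {E, I} → lossy.
Decomposition 3: common = {C, G, I}, closure = {C, E, F, G, H, I} → lossless.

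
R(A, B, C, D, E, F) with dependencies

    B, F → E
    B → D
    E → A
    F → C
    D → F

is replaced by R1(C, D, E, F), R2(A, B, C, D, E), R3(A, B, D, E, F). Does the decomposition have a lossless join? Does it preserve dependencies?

lossless and dependency-preserving

Lossless test (chase): Rows 1 and 2 agree on E; apply E→A and equate their A entries. Rows 1 and 3 agree on F; apply F→C and equate their C entries. Rows 1 and 2 agree on D; apply D→F and equate their F entries. Row 2 is now all distinguished symbols — the join is lossless.
Dependency preservation: every FD's attributes lie within a single fragment, so each can be enforced locally — preserved.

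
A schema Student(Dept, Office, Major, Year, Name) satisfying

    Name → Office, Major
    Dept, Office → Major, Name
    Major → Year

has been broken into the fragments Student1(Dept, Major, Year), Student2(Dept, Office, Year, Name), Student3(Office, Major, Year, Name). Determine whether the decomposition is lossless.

Chase test. Columns are Dept, Office, Major, Year, Name; row i has aⱼ where attribute j ∈ Studenti, else bᵢⱼ.
Initial tableau (one row per fragment):
  row 1: a1 b12 a3 a4 b15
  row 2: a1 a2 b23 a4 a5
  row 3: b31 a2 a3 a4 a5
Rows 2 and 3 agree on Name; apply Name→Office, Major and equate their Office, Major entries.
Row 2 is now all distinguished symbols — the join is lossless.

Yes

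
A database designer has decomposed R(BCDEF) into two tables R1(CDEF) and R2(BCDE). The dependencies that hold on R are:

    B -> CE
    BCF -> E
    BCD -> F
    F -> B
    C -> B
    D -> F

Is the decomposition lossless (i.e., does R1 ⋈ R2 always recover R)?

Yes

Common attributes: R1 ∩ R2 = {CDE}.
Closure of {CDE}: C → B applies, adding B; D → F applies, adding F. So (CDE)⁺ = {BCDEF}.
This closure contains every attribute of R1, so R1 ∩ R2 → R1. The join is lossless.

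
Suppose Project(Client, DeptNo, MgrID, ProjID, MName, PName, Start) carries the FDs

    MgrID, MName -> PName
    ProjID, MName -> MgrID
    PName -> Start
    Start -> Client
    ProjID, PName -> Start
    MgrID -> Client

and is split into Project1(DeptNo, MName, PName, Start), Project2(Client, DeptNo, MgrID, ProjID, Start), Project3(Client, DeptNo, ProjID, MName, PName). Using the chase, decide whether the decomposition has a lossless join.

Chase test. Columns are Client, DeptNo, MgrID, ProjID, MName, PName, Start; row i has aⱼ where attribute j ∈ Projecti, else bᵢⱼ.
Initial tableau (one row per fragment):
  row 1: b11 a2 b13 b14 a5 a6 a7
  row 2: a1 a2 a3 a4 b25 b26 a7
  row 3: a1 a2 b33 a4 a5 a6 b37
Rows 1 and 3 agree on PName; apply PName→Start and equate their Start entries.
Rows 1 and 2 agree on Start; apply Start→Client and equate their Client entries.
No row becomes fully distinguished — the join is lossy.

No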